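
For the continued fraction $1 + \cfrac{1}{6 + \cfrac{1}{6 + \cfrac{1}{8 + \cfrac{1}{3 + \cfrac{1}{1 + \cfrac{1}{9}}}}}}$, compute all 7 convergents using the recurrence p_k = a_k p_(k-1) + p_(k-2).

Using the convergent recurrence p_i = a_i*p_{i-1} + p_{i-2}, q_i = a_i*q_{i-1} + q_{i-2} with p_{-2}=0, p_{-1}=1, q_{-2}=1, q_{-1}=0:
  i=0: a_0=1, p_0 = 1*1 + 0 = 1, q_0 = 1*0 + 1 = 1.
  i=1: a_1=6, p_1 = 6*1 + 1 = 7, q_1 = 6*1 + 0 = 6.
  i=2: a_2=6, p_2 = 6*7 + 1 = 43, q_2 = 6*6 + 1 = 37.
  i=3: a_3=8, p_3 = 8*43 + 7 = 351, q_3 = 8*37 + 6 = 302.
  i=4: a_4=3, p_4 = 3*351 + 43 = 1096, q_4 = 3*302 + 37 = 943.
  i=5: a_5=1, p_5 = 1*1096 + 351 = 1447, q_5 = 1*943 + 302 = 1245.
  i=6: a_6=9, p_6 = 9*1447 + 1096 = 14119, q_6 = 9*1245 + 943 = 12148.

1/1, 7/6, 43/37, 351/302, 1096/943, 1447/1245, 14119/12148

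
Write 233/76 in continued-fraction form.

[3; 15, 5]

Run the Euclidean algorithm on 233 and 76; the successive quotients are the partial quotients a_0, a_1, ... (each step inverts the fractional part left over by the previous one):
  233 = 3*76 + 5, so a_0 = 3.
  76 = 15*5 + 1, so a_1 = 15.
  5 = 5*1 + 0, so a_2 = 5.
The remainder reaches 0 after 3 divisions, so the expansion has 3 partial quotients, read off in order.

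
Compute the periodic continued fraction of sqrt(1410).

Write x_i = (sqrt(1410) + m_i)/d_i with (m_0, d_0) = (0, 1). a_0 = floor(sqrt(1410)) = 37, since 37^2 = 1369 <= 1410 < 1444 = 38^2.
Iterate m_{i+1} = d_i*a_i - m_i, d_{i+1} = (1410 - m_{i+1}^2)/d_i, a_{i+1} = floor((a_0 + m_{i+1})/d_{i+1}):
  m_1 = 1*37 - 0 = 37, d_1 = (1410 - 37^2)/1 = 41/1 = 41, a_1 = floor((37 + 37)/41) = 1.
  m_2 = 41*1 - 37 = 4, d_2 = (1410 - 4^2)/41 = 1394/41 = 34, a_2 = floor((37 + 4)/34) = 1.
  m_3 = 34*1 - 4 = 30, d_3 = (1410 - 30^2)/34 = 510/34 = 15, a_3 = floor((37 + 30)/15) = 4.
  m_4 = 15*4 - 30 = 30, d_4 = (1410 - 30^2)/15 = 510/15 = 34, a_4 = floor((37 + 30)/34) = 1.
  m_5 = 34*1 - 30 = 4, d_5 = (1410 - 4^2)/34 = 1394/34 = 41, a_5 = floor((37 + 4)/41) = 1.
  m_6 = 41*1 - 4 = 37, d_6 = (1410 - 37^2)/41 = 41/41 = 1, a_6 = floor((37 + 37)/1) = 74.
  m_7 = 1*74 - 37 = 37, d_7 = (1410 - 37^2)/1 = 41/1 = 41: (m_7, d_7) = (m_1, d_1) = (37, 41), so from here the quotients repeat a_1, ..., a_6; the period length is 6.
Hence the expansion of sqrt(1410) is a_0 = 37 followed by the repeating block 1, 1, 4, 1, 1, 74 (period 6).

[37; (1, 1, 4, 1, 1, 74)]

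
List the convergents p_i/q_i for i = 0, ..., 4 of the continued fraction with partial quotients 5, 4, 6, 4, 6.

5/1, 21/4, 131/25, 545/104, 3401/649

Using the convergent recurrence p_i = a_i*p_{i-1} + p_{i-2}, q_i = a_i*q_{i-1} + q_{i-2} with p_{-2}=0, p_{-1}=1, q_{-2}=1, q_{-1}=0:
  i=0: a_0=5, p_0 = 5*1 + 0 = 5, q_0 = 5*0 + 1 = 1.
  i=1: a_1=4, p_1 = 4*5 + 1 = 21, q_1 = 4*1 + 0 = 4.
  i=2: a_2=6, p_2 = 6*21 + 5 = 131, q_2 = 6*4 + 1 = 25.
  i=3: a_3=4, p_3 = 4*131 + 21 = 545, q_3 = 4*25 + 4 = 104.
  i=4: a_4=6, p_4 = 6*545 + 131 = 3401, q_4 = 6*104 + 25 = 649.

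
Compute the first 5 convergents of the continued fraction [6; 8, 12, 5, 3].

Using the convergent recurrence p_i = a_i*p_{i-1} + p_{i-2}, q_i = a_i*q_{i-1} + q_{i-2} with p_{-2}=0, p_{-1}=1, q_{-2}=1, q_{-1}=0:
  i=0: a_0=6, p_0 = 6*1 + 0 = 6, q_0 = 6*0 + 1 = 1.
  i=1: a_1=8, p_1 = 8*6 + 1 = 49, q_1 = 8*1 + 0 = 8.
  i=2: a_2=12, p_2 = 12*49 + 6 = 594, q_2 = 12*8 + 1 = 97.
  i=3: a_3=5, p_3 = 5*594 + 49 = 3019, q_3 = 5*97 + 8 = 493.
  i=4: a_4=3, p_4 = 3*3019 + 594 = 9651, q_4 = 3*493 + 97 = 1576.

6/1, 49/8, 594/97, 3019/493, 9651/1576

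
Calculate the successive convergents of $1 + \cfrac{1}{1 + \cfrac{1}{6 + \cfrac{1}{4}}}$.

Using the convergent recurrence p_i = a_i*p_{i-1} + p_{i-2}, q_i = a_i*q_{i-1} + q_{i-2} with p_{-2}=0, p_{-1}=1, q_{-2}=1, q_{-1}=0:
  i=0: a_0=1, p_0 = 1*1 + 0 = 1, q_0 = 1*0 + 1 = 1.
  i=1: a_1=1, p_1 = 1*1 + 1 = 2, q_1 = 1*1 + 0 = 1.
  i=2: a_2=6, p_2 = 6*2 + 1 = 13, q_2 = 6*1 + 1 = 7.
  i=3: a_3=4, p_3 = 4*13 + 2 = 54, q_3 = 4*7 + 1 = 29.

1/1, 2/1, 13/7, 54/29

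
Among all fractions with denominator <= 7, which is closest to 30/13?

Expand x = 30/13 as a continued fraction with the Euclidean algorithm:
  30 = 2*13 + 4, so a_0 = 2.
  13 = 3*4 + 1, so a_1 = 3.
  4 = 4*1 + 0, so a_2 = 4.
so x = [2; 3, 4].
Convergents (p_i = a_i*p_{i-1} + p_{i-2}, q_i = a_i*q_{i-1} + q_{i-2} with p_{-2}=0, p_{-1}=1, q_{-2}=1, q_{-1}=0), until the denominator exceeds 7:
  i=0: a_0=2, p_0 = 2*1 + 0 = 2, q_0 = 2*0 + 1 = 1.
  i=1: a_1=3, p_1 = 3*2 + 1 = 7, q_1 = 3*1 + 0 = 3.
  i=2: a_2=4, p_2 = 4*7 + 2 = 30, q_2 = 4*3 + 1 = 13.
q_2 = 13 > 7, so the last convergent with denominator <= 7 is p_1/q_1 = 7/3.
The closest fraction with denominator <= 7 is either p_1/q_1 or the intermediate fraction (k*p_1 + p_0)/(k*q_1 + q_0) with the largest k >= 1 whose denominator stays <= 7; these approach x as k grows, and every other convergent or intermediate fraction in range is farther away.
Largest k: floor((7 - q_0)/q_1) = floor((7 - 1)/3) = 2.
That gives (2*7 + 2)/(2*3 + 1) = 16/7.
Compare the errors: |x - 7/3| = |30*3 - 7*13|/(13*3) = 1/39, and |x - 16/7| = |30*7 - 16*13|/(13*7) = 2/91.
Cross-multiplying, 2*39 = 78 < 91 = 1*91, so 2/91 is smaller: the intermediate fraction 16/7 is closer to x than 7/3.

16/7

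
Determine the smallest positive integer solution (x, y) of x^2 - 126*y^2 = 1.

First expand sqrt(126) as a continued fraction. With x_i = (sqrt(126) + m_i)/d_i and (m_0, d_0) = (0, 1): a_0 = floor(sqrt(126)) = 11, since 11^2 = 121 <= 126 < 144 = 12^2.
Iterate m_{i+1} = d_i*a_i - m_i, d_{i+1} = (126 - m_{i+1}^2)/d_i, a_{i+1} = floor((a_0 + m_{i+1})/d_{i+1}):
  m_1 = 1*11 - 0 = 11, d_1 = (126 - 11^2)/1 = 5/1 = 5, a_1 = floor((11 + 11)/5) = 4.
  m_2 = 5*4 - 11 = 9, d_2 = (126 - 9^2)/5 = 45/5 = 9, a_2 = floor((11 + 9)/9) = 2.
  m_3 = 9*2 - 9 = 9, d_3 = (126 - 9^2)/9 = 45/9 = 5, a_3 = floor((11 + 9)/5) = 4.
  m_4 = 5*4 - 9 = 11, d_4 = (126 - 11^2)/5 = 5/5 = 1, a_4 = floor((11 + 11)/1) = 22.
  m_5 = 1*22 - 11 = 11, d_5 = (126 - 11^2)/1 = 5/1 = 5: (m_5, d_5) = (m_1, d_1) = (11, 5), so from here the quotients repeat a_1, ..., a_4; the period length is 4.
So sqrt(126) = [11; (4, 2, 4, 22)] with period length k = 4.
k is even, so the fundamental solution of x^2 - 126y^2 = 1 is (p_{k-1}, q_{k-1}) = (p_3, q_3); compute convergents through index 3.
Convergents (p_i = a_i*p_{i-1} + p_{i-2}, q_i = a_i*q_{i-1} + q_{i-2} with p_{-2}=0, p_{-1}=1, q_{-2}=1, q_{-1}=0):
  i=0: a_0=11, p_0 = 11*1 + 0 = 11, q_0 = 11*0 + 1 = 1.
  i=1: a_1=4, p_1 = 4*11 + 1 = 45, q_1 = 4*1 + 0 = 4.
  i=2: a_2=2, p_2 = 2*45 + 11 = 101, q_2 = 2*4 + 1 = 9.
  i=3: a_3=4, p_3 = 4*101 + 45 = 449, q_3 = 4*9 + 4 = 40.
Check: 449^2 - 126*40^2 = 201601 - 201600 = 1, so (x, y) = (449, 40) solves the equation, and by the theorem it is the least positive solution.

(x, y) = (449, 40)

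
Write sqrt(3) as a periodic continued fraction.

[1; (1, 2)]

Write x_i = (sqrt(3) + m_i)/d_i with (m_0, d_0) = (0, 1). a_0 = floor(sqrt(3)) = 1, since 1^2 = 1 <= 3 < 4 = 2^2.
Iterate m_{i+1} = d_i*a_i - m_i, d_{i+1} = (3 - m_{i+1}^2)/d_i, a_{i+1} = floor((a_0 + m_{i+1})/d_{i+1}):
  m_1 = 1*1 - 0 = 1, d_1 = (3 - 1^2)/1 = 2/1 = 2, a_1 = floor((1 + 1)/2) = 1.
  m_2 = 2*1 - 1 = 1, d_2 = (3 - 1^2)/2 = 2/2 = 1, a_2 = floor((1 + 1)/1) = 2.
  m_3 = 1*2 - 1 = 1, d_3 = (3 - 1^2)/1 = 2/1 = 2: (m_3, d_3) = (m_1, d_1) = (1, 2), so from here the quotients repeat a_1, a_2; the period length is 2.
Hence the expansion of sqrt(3) is a_0 = 1 followed by the repeating block 1, 2 (period 2).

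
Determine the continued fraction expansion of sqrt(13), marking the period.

Write x_i = (sqrt(13) + m_i)/d_i with (m_0, d_0) = (0, 1). a_0 = floor(sqrt(13)) = 3, since 3^2 = 9 <= 13 < 16 = 4^2.
Iterate m_{i+1} = d_i*a_i - m_i, d_{i+1} = (13 - m_{i+1}^2)/d_i, a_{i+1} = floor((a_0 + m_{i+1})/d_{i+1}):
  m_1 = 1*3 - 0 = 3, d_1 = (13 - 3^2)/1 = 4/1 = 4, a_1 = floor((3 + 3)/4) = 1.
  m_2 = 4*1 - 3 = 1, d_2 = (13 - 1^2)/4 = 12/4 = 3, a_2 = floor((3 + 1)/3) = 1.
  m_3 = 3*1 - 1 = 2, d_3 = (13 - 2^2)/3 = 9/3 = 3, a_3 = floor((3 + 2)/3) = 1.
  m_4 = 3*1 - 2 = 1, d_4 = (13 - 1^2)/3 = 12/3 = 4, a_4 = floor((3 + 1)/4) = 1.
  m_5 = 4*1 - 1 = 3, d_5 = (13 - 3^2)/4 = 4/4 = 1, a_5 = floor((3 + 3)/1) = 6.
  m_6 = 1*6 - 3 = 3, d_6 = (13 - 3^2)/1 = 4/1 = 4: (m_6, d_6) = (m_1, d_1) = (3, 4), so from here the quotients repeat a_1, ..., a_5; the period length is 5.
Hence the expansion of sqrt(13) is a_0 = 3 followed by the repeating block 1, 1, 1, 1, 6 (period 5).

[3; (1, 1, 1, 1, 6)]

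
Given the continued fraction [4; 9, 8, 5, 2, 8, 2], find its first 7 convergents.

4/1, 37/9, 300/73, 1537/374, 3374/821, 28529/6942, 60432/14705

Using the convergent recurrence p_i = a_i*p_{i-1} + p_{i-2}, q_i = a_i*q_{i-1} + q_{i-2} with p_{-2}=0, p_{-1}=1, q_{-2}=1, q_{-1}=0:
  i=0: a_0=4, p_0 = 4*1 + 0 = 4, q_0 = 4*0 + 1 = 1.
  i=1: a_1=9, p_1 = 9*4 + 1 = 37, q_1 = 9*1 + 0 = 9.
  i=2: a_2=8, p_2 = 8*37 + 4 = 300, q_2 = 8*9 + 1 = 73.
  i=3: a_3=5, p_3 = 5*300 + 37 = 1537, q_3 = 5*73 + 9 = 374.
  i=4: a_4=2, p_4 = 2*1537 + 300 = 3374, q_4 = 2*374 + 73 = 821.
  i=5: a_5=8, p_5 = 8*3374 + 1537 = 28529, q_5 = 8*821 + 374 = 6942.
  i=6: a_6=2, p_6 = 2*28529 + 3374 = 60432, q_6 = 2*6942 + 821 = 14705.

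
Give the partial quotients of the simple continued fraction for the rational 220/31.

[7; 10, 3]

Run the Euclidean algorithm on 220 and 31; the successive quotients are the partial quotients a_0, a_1, ... (each step inverts the fractional part left over by the previous one):
  220 = 7*31 + 3, so a_0 = 7.
  31 = 10*3 + 1, so a_1 = 10.
  3 = 3*1 + 0, so a_2 = 3.
The remainder reaches 0 after 3 divisions, so the expansion has 3 partial quotients, read off in order.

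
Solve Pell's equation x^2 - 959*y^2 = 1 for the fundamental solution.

(x, y) = (960, 31)

First expand sqrt(959) as a continued fraction. With x_i = (sqrt(959) + m_i)/d_i and (m_0, d_0) = (0, 1): a_0 = floor(sqrt(959)) = 30, since 30^2 = 900 <= 959 < 961 = 31^2.
Iterate m_{i+1} = d_i*a_i - m_i, d_{i+1} = (959 - m_{i+1}^2)/d_i, a_{i+1} = floor((a_0 + m_{i+1})/d_{i+1}):
  m_1 = 1*30 - 0 = 30, d_1 = (959 - 30^2)/1 = 59/1 = 59, a_1 = floor((30 + 30)/59) = 1.
  m_2 = 59*1 - 30 = 29, d_2 = (959 - 29^2)/59 = 118/59 = 2, a_2 = floor((30 + 29)/2) = 29.
  m_3 = 2*29 - 29 = 29, d_3 = (959 - 29^2)/2 = 118/2 = 59, a_3 = floor((30 + 29)/59) = 1.
  m_4 = 59*1 - 29 = 30, d_4 = (959 - 30^2)/59 = 59/59 = 1, a_4 = floor((30 + 30)/1) = 60.
  m_5 = 1*60 - 30 = 30, d_5 = (959 - 30^2)/1 = 59/1 = 59: (m_5, d_5) = (m_1, d_1) = (30, 59), so from here the quotients repeat a_1, ..., a_4; the period length is 4.
So sqrt(959) = [30; (1, 29, 1, 60)] with period length k = 4.
k is even, so the fundamental solution of x^2 - 959y^2 = 1 is (p_{k-1}, q_{k-1}) = (p_3, q_3); compute convergents through index 3.
Convergents (p_i = a_i*p_{i-1} + p_{i-2}, q_i = a_i*q_{i-1} + q_{i-2} with p_{-2}=0, p_{-1}=1, q_{-2}=1, q_{-1}=0):
  i=0: a_0=30, p_0 = 30*1 + 0 = 30, q_0 = 30*0 + 1 = 1.
  i=1: a_1=1, p_1 = 1*30 + 1 = 31, q_1 = 1*1 + 0 = 1.
  i=2: a_2=29, p_2 = 29*31 + 30 = 929, q_2 = 29*1 + 1 = 30.
  i=3: a_3=1, p_3 = 1*929 + 31 = 960, q_3 = 1*30 + 1 = 31.
Check: 960^2 - 959*31^2 = 921600 - 921599 = 1, so (x, y) = (960, 31) solves the equation, and by the theorem it is the least positive solution.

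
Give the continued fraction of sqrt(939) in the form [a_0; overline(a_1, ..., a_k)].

[30; overline(1, 1, 1, 4, 20, 4, 1, 1, 1, 60)]

Write x_i = (sqrt(939) + m_i)/d_i with (m_0, d_0) = (0, 1). a_0 = floor(sqrt(939)) = 30, since 30^2 = 900 <= 939 < 961 = 31^2.
Iterate m_{i+1} = d_i*a_i - m_i, d_{i+1} = (939 - m_{i+1}^2)/d_i, a_{i+1} = floor((a_0 + m_{i+1})/d_{i+1}):
  m_1 = 1*30 - 0 = 30, d_1 = (939 - 30^2)/1 = 39/1 = 39, a_1 = floor((30 + 30)/39) = 1.
  m_2 = 39*1 - 30 = 9, d_2 = (939 - 9^2)/39 = 858/39 = 22, a_2 = floor((30 + 9)/22) = 1.
  m_3 = 22*1 - 9 = 13, d_3 = (939 - 13^2)/22 = 770/22 = 35, a_3 = floor((30 + 13)/35) = 1.
  m_4 = 35*1 - 13 = 22, d_4 = (939 - 22^2)/35 = 455/35 = 13, a_4 = floor((30 + 22)/13) = 4.
  m_5 = 13*4 - 22 = 30, d_5 = (939 - 30^2)/13 = 39/13 = 3, a_5 = floor((30 + 30)/3) = 20.
  m_6 = 3*20 - 30 = 30, d_6 = (939 - 30^2)/3 = 39/3 = 13, a_6 = floor((30 + 30)/13) = 4.
  m_7 = 13*4 - 30 = 22, d_7 = (939 - 22^2)/13 = 455/13 = 35, a_7 = floor((30 + 22)/35) = 1.
  m_8 = 35*1 - 22 = 13, d_8 = (939 - 13^2)/35 = 770/35 = 22, a_8 = floor((30 + 13)/22) = 1.
  m_9 = 22*1 - 13 = 9, d_9 = (939 - 9^2)/22 = 858/22 = 39, a_9 = floor((30 + 9)/39) = 1.
  m_10 = 39*1 - 9 = 30, d_10 = (939 - 30^2)/39 = 39/39 = 1, a_10 = floor((30 + 30)/1) = 60.
  m_11 = 1*60 - 30 = 30, d_11 = (939 - 30^2)/1 = 39/1 = 39: (m_11, d_11) = (m_1, d_1) = (30, 39), so from here the quotients repeat a_1, ..., a_10; the period length is 10.
Hence the expansion of sqrt(939) is a_0 = 30 followed by the repeating block 1, 1, 1, 4, 20, 4, 1, 1, 1, 60 (period 10).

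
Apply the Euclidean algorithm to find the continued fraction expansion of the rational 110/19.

[5; 1, 3, 1, 3]

Run the Euclidean algorithm on 110 and 19; the successive quotients are the partial quotients a_0, a_1, ... (each step inverts the fractional part left over by the previous one):
  110 = 5*19 + 15, so a_0 = 5.
  19 = 1*15 + 4, so a_1 = 1.
  15 = 3*4 + 3, so a_2 = 3.
  4 = 1*3 + 1, so a_3 = 1.
  3 = 3*1 + 0, so a_4 = 3.
The remainder reaches 0 after 5 divisions, so the expansion has 5 partial quotients, read off in order.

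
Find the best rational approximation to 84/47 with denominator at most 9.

16/9

Expand x = 84/47 as a continued fraction with the Euclidean algorithm:
  84 = 1*47 + 37, so a_0 = 1.
  47 = 1*37 + 10, so a_1 = 1.
  37 = 3*10 + 7, so a_2 = 3.
  10 = 1*7 + 3, so a_3 = 1.
  7 = 2*3 + 1, so a_4 = 2.
  3 = 3*1 + 0, so a_5 = 3.
so x = [1; 1, 3, 1, 2, 3].
Convergents (p_i = a_i*p_{i-1} + p_{i-2}, q_i = a_i*q_{i-1} + q_{i-2} with p_{-2}=0, p_{-1}=1, q_{-2}=1, q_{-1}=0), until the denominator exceeds 9:
  i=0: a_0=1, p_0 = 1*1 + 0 = 1, q_0 = 1*0 + 1 = 1.
  i=1: a_1=1, p_1 = 1*1 + 1 = 2, q_1 = 1*1 + 0 = 1.
  i=2: a_2=3, p_2 = 3*2 + 1 = 7, q_2 = 3*1 + 1 = 4.
  i=3: a_3=1, p_3 = 1*7 + 2 = 9, q_3 = 1*4 + 1 = 5.
  i=4: a_4=2, p_4 = 2*9 + 7 = 25, q_4 = 2*5 + 4 = 14.
q_4 = 14 > 9, so the last convergent with denominator <= 9 is p_3/q_3 = 9/5.
The closest fraction with denominator <= 9 is either p_3/q_3 or the intermediate fraction (k*p_3 + p_2)/(k*q_3 + q_2) with the largest k >= 1 whose denominator stays <= 9; these approach x as k grows, and every other convergent or intermediate fraction in range is farther away.
Largest k: floor((9 - q_2)/q_3) = floor((9 - 4)/5) = 1.
That gives (1*9 + 7)/(1*5 + 4) = 16/9.
Compare the errors: |x - 9/5| = |84*5 - 9*47|/(47*5) = 3/235, and |x - 16/9| = |84*9 - 16*47|/(47*9) = 4/423.
Cross-multiplying, 4*235 = 940 < 1269 = 3*423, so 4/423 is smaller: the intermediate fraction 16/9 is closer to x than 9/5.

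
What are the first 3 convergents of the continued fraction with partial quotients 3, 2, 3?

3/1, 7/2, 24/7

Using the convergent recurrence p_i = a_i*p_{i-1} + p_{i-2}, q_i = a_i*q_{i-1} + q_{i-2} with p_{-2}=0, p_{-1}=1, q_{-2}=1, q_{-1}=0:
  i=0: a_0=3, p_0 = 3*1 + 0 = 3, q_0 = 3*0 + 1 = 1.
  i=1: a_1=2, p_1 = 2*3 + 1 = 7, q_1 = 2*1 + 0 = 2.
  i=2: a_2=3, p_2 = 3*7 + 3 = 24, q_2 = 3*2 + 1 = 7.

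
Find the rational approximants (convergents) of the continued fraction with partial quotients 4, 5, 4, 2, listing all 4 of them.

Using the convergent recurrence p_i = a_i*p_{i-1} + p_{i-2}, q_i = a_i*q_{i-1} + q_{i-2} with p_{-2}=0, p_{-1}=1, q_{-2}=1, q_{-1}=0:
  i=0: a_0=4, p_0 = 4*1 + 0 = 4, q_0 = 4*0 + 1 = 1.
  i=1: a_1=5, p_1 = 5*4 + 1 = 21, q_1 = 5*1 + 0 = 5.
  i=2: a_2=4, p_2 = 4*21 + 4 = 88, q_2 = 4*5 + 1 = 21.
  i=3: a_3=2, p_3 = 2*88 + 21 = 197, q_3 = 2*21 + 5 = 47.

4/1, 21/5, 88/21, 197/47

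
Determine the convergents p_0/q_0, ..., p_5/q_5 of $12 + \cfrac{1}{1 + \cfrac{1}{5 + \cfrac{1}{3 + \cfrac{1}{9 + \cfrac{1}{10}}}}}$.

12/1, 13/1, 77/6, 244/19, 2273/177, 22974/1789

Using the convergent recurrence p_i = a_i*p_{i-1} + p_{i-2}, q_i = a_i*q_{i-1} + q_{i-2} with p_{-2}=0, p_{-1}=1, q_{-2}=1, q_{-1}=0:
  i=0: a_0=12, p_0 = 12*1 + 0 = 12, q_0 = 12*0 + 1 = 1.
  i=1: a_1=1, p_1 = 1*12 + 1 = 13, q_1 = 1*1 + 0 = 1.
  i=2: a_2=5, p_2 = 5*13 + 12 = 77, q_2 = 5*1 + 1 = 6.
  i=3: a_3=3, p_3 = 3*77 + 13 = 244, q_3 = 3*6 + 1 = 19.
  i=4: a_4=9, p_4 = 9*244 + 77 = 2273, q_4 = 9*19 + 6 = 177.
  i=5: a_5=10, p_5 = 10*2273 + 244 = 22974, q_5 = 10*177 + 19 = 1789.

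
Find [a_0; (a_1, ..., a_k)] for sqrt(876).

[29; (1, 1, 2, 14, 2, 1, 1, 58)]

Write x_i = (sqrt(876) + m_i)/d_i with (m_0, d_0) = (0, 1). a_0 = floor(sqrt(876)) = 29, since 29^2 = 841 <= 876 < 900 = 30^2.
Iterate m_{i+1} = d_i*a_i - m_i, d_{i+1} = (876 - m_{i+1}^2)/d_i, a_{i+1} = floor((a_0 + m_{i+1})/d_{i+1}):
  m_1 = 1*29 - 0 = 29, d_1 = (876 - 29^2)/1 = 35/1 = 35, a_1 = floor((29 + 29)/35) = 1.
  m_2 = 35*1 - 29 = 6, d_2 = (876 - 6^2)/35 = 840/35 = 24, a_2 = floor((29 + 6)/24) = 1.
  m_3 = 24*1 - 6 = 18, d_3 = (876 - 18^2)/24 = 552/24 = 23, a_3 = floor((29 + 18)/23) = 2.
  m_4 = 23*2 - 18 = 28, d_4 = (876 - 28^2)/23 = 92/23 = 4, a_4 = floor((29 + 28)/4) = 14.
  m_5 = 4*14 - 28 = 28, d_5 = (876 - 28^2)/4 = 92/4 = 23, a_5 = floor((29 + 28)/23) = 2.
  m_6 = 23*2 - 28 = 18, d_6 = (876 - 18^2)/23 = 552/23 = 24, a_6 = floor((29 + 18)/24) = 1.
  m_7 = 24*1 - 18 = 6, d_7 = (876 - 6^2)/24 = 840/24 = 35, a_7 = floor((29 + 6)/35) = 1.
  m_8 = 35*1 - 6 = 29, d_8 = (876 - 29^2)/35 = 35/35 = 1, a_8 = floor((29 + 29)/1) = 58.
  m_9 = 1*58 - 29 = 29, d_9 = (876 - 29^2)/1 = 35/1 = 35: (m_9, d_9) = (m_1, d_1) = (29, 35), so from here the quotients repeat a_1, ..., a_8; the period length is 8.
Hence the expansion of sqrt(876) is a_0 = 29 followed by the repeating block 1, 1, 2, 14, 2, 1, 1, 58 (period 8).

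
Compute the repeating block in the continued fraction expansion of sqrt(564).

Write x_i = (sqrt(564) + m_i)/d_i with (m_0, d_0) = (0, 1). a_0 = floor(sqrt(564)) = 23, since 23^2 = 529 <= 564 < 576 = 24^2.
Iterate m_{i+1} = d_i*a_i - m_i, d_{i+1} = (564 - m_{i+1}^2)/d_i, a_{i+1} = floor((a_0 + m_{i+1})/d_{i+1}):
  m_1 = 1*23 - 0 = 23, d_1 = (564 - 23^2)/1 = 35/1 = 35, a_1 = floor((23 + 23)/35) = 1.
  m_2 = 35*1 - 23 = 12, d_2 = (564 - 12^2)/35 = 420/35 = 12, a_2 = floor((23 + 12)/12) = 2.
  m_3 = 12*2 - 12 = 12, d_3 = (564 - 12^2)/12 = 420/12 = 35, a_3 = floor((23 + 12)/35) = 1.
  m_4 = 35*1 - 12 = 23, d_4 = (564 - 23^2)/35 = 35/35 = 1, a_4 = floor((23 + 23)/1) = 46.
  m_5 = 1*46 - 23 = 23, d_5 = (564 - 23^2)/1 = 35/1 = 35: (m_5, d_5) = (m_1, d_1) = (23, 35), so from here the quotients repeat a_1, ..., a_4; the period length is 4.
Hence the expansion of sqrt(564) is a_0 = 23 followed by the repeating block 1, 2, 1, 46 (period 4).

[23; (1, 2, 1, 46)]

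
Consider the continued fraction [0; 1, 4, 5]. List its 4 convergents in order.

0/1, 1/1, 4/5, 21/26

Using the convergent recurrence p_i = a_i*p_{i-1} + p_{i-2}, q_i = a_i*q_{i-1} + q_{i-2} with p_{-2}=0, p_{-1}=1, q_{-2}=1, q_{-1}=0:
  i=0: a_0=0, p_0 = 0*1 + 0 = 0, q_0 = 0*0 + 1 = 1.
  i=1: a_1=1, p_1 = 1*0 + 1 = 1, q_1 = 1*1 + 0 = 1.
  i=2: a_2=4, p_2 = 4*1 + 0 = 4, q_2 = 4*1 + 1 = 5.
  i=3: a_3=5, p_3 = 5*4 + 1 = 21, q_3 = 5*5 + 1 = 26.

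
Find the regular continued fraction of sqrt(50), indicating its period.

[7; (14)]

Write x_i = (sqrt(50) + m_i)/d_i with (m_0, d_0) = (0, 1). a_0 = floor(sqrt(50)) = 7, since 7^2 = 49 <= 50 < 64 = 8^2.
Iterate m_{i+1} = d_i*a_i - m_i, d_{i+1} = (50 - m_{i+1}^2)/d_i, a_{i+1} = floor((a_0 + m_{i+1})/d_{i+1}):
  m_1 = 1*7 - 0 = 7, d_1 = (50 - 7^2)/1 = 1/1 = 1, a_1 = floor((7 + 7)/1) = 14.
  m_2 = 1*14 - 7 = 7, d_2 = (50 - 7^2)/1 = 1/1 = 1: (m_2, d_2) = (m_1, d_1) = (7, 1), so from here the quotient a_1 repeats; the period length is 1.
Hence the expansion of sqrt(50) is a_0 = 7 followed by the repeating block 14 (period 1).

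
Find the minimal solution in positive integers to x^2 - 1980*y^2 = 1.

(x, y) = (89, 2)

First expand sqrt(1980) as a continued fraction. With x_i = (sqrt(1980) + m_i)/d_i and (m_0, d_0) = (0, 1): a_0 = floor(sqrt(1980)) = 44, since 44^2 = 1936 <= 1980 < 2025 = 45^2.
Iterate m_{i+1} = d_i*a_i - m_i, d_{i+1} = (1980 - m_{i+1}^2)/d_i, a_{i+1} = floor((a_0 + m_{i+1})/d_{i+1}):
  m_1 = 1*44 - 0 = 44, d_1 = (1980 - 44^2)/1 = 44/1 = 44, a_1 = floor((44 + 44)/44) = 2.
  m_2 = 44*2 - 44 = 44, d_2 = (1980 - 44^2)/44 = 44/44 = 1, a_2 = floor((44 + 44)/1) = 88.
  m_3 = 1*88 - 44 = 44, d_3 = (1980 - 44^2)/1 = 44/1 = 44: (m_3, d_3) = (m_1, d_1) = (44, 44), so from here the quotients repeat a_1, a_2; the period length is 2.
So sqrt(1980) = [44; (2, 88)] with period length k = 2.
k is even, so the fundamental solution of x^2 - 1980y^2 = 1 is (p_{k-1}, q_{k-1}) = (p_1, q_1); compute convergents through index 1.
Convergents (p_i = a_i*p_{i-1} + p_{i-2}, q_i = a_i*q_{i-1} + q_{i-2} with p_{-2}=0, p_{-1}=1, q_{-2}=1, q_{-1}=0):
  i=0: a_0=44, p_0 = 44*1 + 0 = 44, q_0 = 44*0 + 1 = 1.
  i=1: a_1=2, p_1 = 2*44 + 1 = 89, q_1 = 2*1 + 0 = 2.
Check: 89^2 - 1980*2^2 = 7921 - 7920 = 1, so (x, y) = (89, 2) solves the equation, and by the theorem it is the least positive solution.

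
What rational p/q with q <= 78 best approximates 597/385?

Expand x = 597/385 as a continued fraction with the Euclidean algorithm:
  597 = 1*385 + 212, so a_0 = 1.
  385 = 1*212 + 173, so a_1 = 1.
  212 = 1*173 + 39, so a_2 = 1.
  173 = 4*39 + 17, so a_3 = 4.
  39 = 2*17 + 5, so a_4 = 2.
  17 = 3*5 + 2, so a_5 = 3.
  5 = 2*2 + 1, so a_6 = 2.
  2 = 2*1 + 0, so a_7 = 2.
so x = [1; 1, 1, 4, 2, 3, 2, 2].
Convergents (p_i = a_i*p_{i-1} + p_{i-2}, q_i = a_i*q_{i-1} + q_{i-2} with p_{-2}=0, p_{-1}=1, q_{-2}=1, q_{-1}=0), until the denominator exceeds 78:
  i=0: a_0=1, p_0 = 1*1 + 0 = 1, q_0 = 1*0 + 1 = 1.
  i=1: a_1=1, p_1 = 1*1 + 1 = 2, q_1 = 1*1 + 0 = 1.
  i=2: a_2=1, p_2 = 1*2 + 1 = 3, q_2 = 1*1 + 1 = 2.
  i=3: a_3=4, p_3 = 4*3 + 2 = 14, q_3 = 4*2 + 1 = 9.
  i=4: a_4=2, p_4 = 2*14 + 3 = 31, q_4 = 2*9 + 2 = 20.
  i=5: a_5=3, p_5 = 3*31 + 14 = 107, q_5 = 3*20 + 9 = 69.
  i=6: a_6=2, p_6 = 2*107 + 31 = 245, q_6 = 2*69 + 20 = 158.
q_6 = 158 > 78, so the last convergent with denominator <= 78 is p_5/q_5 = 107/69.
The closest fraction with denominator <= 78 is either p_5/q_5 or the intermediate fraction (k*p_5 + p_4)/(k*q_5 + q_4) with the largest k >= 1 whose denominator stays <= 78; these approach x as k grows, and every other convergent or intermediate fraction in range is farther away.
Largest k: floor((78 - q_4)/q_5) = floor((78 - 20)/69) = 0.
Since k = 0, no intermediate fraction beyond p_5/q_5 has denominator <= 78, so the convergent 107/69 is the closest (its error is |597*69 - 107*385|/(385*69) = 2/26565).

107/69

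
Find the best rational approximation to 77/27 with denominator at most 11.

Expand x = 77/27 as a continued fraction with the Euclidean algorithm:
  77 = 2*27 + 23, so a_0 = 2.
  27 = 1*23 + 4, so a_1 = 1.
  23 = 5*4 + 3, so a_2 = 5.
  4 = 1*3 + 1, so a_3 = 1.
  3 = 3*1 + 0, so a_4 = 3.
so x = [2; 1, 5, 1, 3].
Convergents (p_i = a_i*p_{i-1} + p_{i-2}, q_i = a_i*q_{i-1} + q_{i-2} with p_{-2}=0, p_{-1}=1, q_{-2}=1, q_{-1}=0), until the denominator exceeds 11:
  i=0: a_0=2, p_0 = 2*1 + 0 = 2, q_0 = 2*0 + 1 = 1.
  i=1: a_1=1, p_1 = 1*2 + 1 = 3, q_1 = 1*1 + 0 = 1.
  i=2: a_2=5, p_2 = 5*3 + 2 = 17, q_2 = 5*1 + 1 = 6.
  i=3: a_3=1, p_3 = 1*17 + 3 = 20, q_3 = 1*6 + 1 = 7.
  i=4: a_4=3, p_4 = 3*20 + 17 = 77, q_4 = 3*7 + 6 = 27.
q_4 = 27 > 11, so the last convergent with denominator <= 11 is p_3/q_3 = 20/7.
The closest fraction with denominator <= 11 is either p_3/q_3 or the intermediate fraction (k*p_3 + p_2)/(k*q_3 + q_2) with the largest k >= 1 whose denominator stays <= 11; these approach x as k grows, and every other convergent or intermediate fraction in range is farther away.
Largest k: floor((11 - q_2)/q_3) = floor((11 - 6)/7) = 0.
Since k = 0, no intermediate fraction beyond p_3/q_3 has denominator <= 11, so the convergent 20/7 is the closest (its error is |77*7 - 20*27|/(27*7) = 1/189).

20/7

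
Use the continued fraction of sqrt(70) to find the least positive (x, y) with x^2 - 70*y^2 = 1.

First expand sqrt(70) as a continued fraction. With x_i = (sqrt(70) + m_i)/d_i and (m_0, d_0) = (0, 1): a_0 = floor(sqrt(70)) = 8, since 8^2 = 64 <= 70 < 81 = 9^2.
Iterate m_{i+1} = d_i*a_i - m_i, d_{i+1} = (70 - m_{i+1}^2)/d_i, a_{i+1} = floor((a_0 + m_{i+1})/d_{i+1}):
  m_1 = 1*8 - 0 = 8, d_1 = (70 - 8^2)/1 = 6/1 = 6, a_1 = floor((8 + 8)/6) = 2.
  m_2 = 6*2 - 8 = 4, d_2 = (70 - 4^2)/6 = 54/6 = 9, a_2 = floor((8 + 4)/9) = 1.
  m_3 = 9*1 - 4 = 5, d_3 = (70 - 5^2)/9 = 45/9 = 5, a_3 = floor((8 + 5)/5) = 2.
  m_4 = 5*2 - 5 = 5, d_4 = (70 - 5^2)/5 = 45/5 = 9, a_4 = floor((8 + 5)/9) = 1.
  m_5 = 9*1 - 5 = 4, d_5 = (70 - 4^2)/9 = 54/9 = 6, a_5 = floor((8 + 4)/6) = 2.
  m_6 = 6*2 - 4 = 8, d_6 = (70 - 8^2)/6 = 6/6 = 1, a_6 = floor((8 + 8)/1) = 16.
  m_7 = 1*16 - 8 = 8, d_7 = (70 - 8^2)/1 = 6/1 = 6: (m_7, d_7) = (m_1, d_1) = (8, 6), so from here the quotients repeat a_1, ..., a_6; the period length is 6.
So sqrt(70) = [8; (2, 1, 2, 1, 2, 16)] with period length k = 6.
k is even, so the fundamental solution of x^2 - 70y^2 = 1 is (p_{k-1}, q_{k-1}) = (p_5, q_5); compute convergents through index 5.
Convergents (p_i = a_i*p_{i-1} + p_{i-2}, q_i = a_i*q_{i-1} + q_{i-2} with p_{-2}=0, p_{-1}=1, q_{-2}=1, q_{-1}=0):
  i=0: a_0=8, p_0 = 8*1 + 0 = 8, q_0 = 8*0 + 1 = 1.
  i=1: a_1=2, p_1 = 2*8 + 1 = 17, q_1 = 2*1 + 0 = 2.
  i=2: a_2=1, p_2 = 1*17 + 8 = 25, q_2 = 1*2 + 1 = 3.
  i=3: a_3=2, p_3 = 2*25 + 17 = 67, q_3 = 2*3 + 2 = 8.
  i=4: a_4=1, p_4 = 1*67 + 25 = 92, q_4 = 1*8 + 3 = 11.
  i=5: a_5=2, p_5 = 2*92 + 67 = 251, q_5 = 2*11 + 8 = 30.
Check: 251^2 - 70*30^2 = 63001 - 63000 = 1, so (x, y) = (251, 30) solves the equation, and by the theorem it is the least positive solution.

(x, y) = (251, 30)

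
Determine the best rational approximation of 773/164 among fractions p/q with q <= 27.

Expand x = 773/164 as a continued fraction with the Euclidean algorithm:
  773 = 4*164 + 117, so a_0 = 4.
  164 = 1*117 + 47, so a_1 = 1.
  117 = 2*47 + 23, so a_2 = 2.
  47 = 2*23 + 1, so a_3 = 2.
  23 = 23*1 + 0, so a_4 = 23.
so x = [4; 1, 2, 2, 23].
Convergents (p_i = a_i*p_{i-1} + p_{i-2}, q_i = a_i*q_{i-1} + q_{i-2} with p_{-2}=0, p_{-1}=1, q_{-2}=1, q_{-1}=0), until the denominator exceeds 27:
  i=0: a_0=4, p_0 = 4*1 + 0 = 4, q_0 = 4*0 + 1 = 1.
  i=1: a_1=1, p_1 = 1*4 + 1 = 5, q_1 = 1*1 + 0 = 1.
  i=2: a_2=2, p_2 = 2*5 + 4 = 14, q_2 = 2*1 + 1 = 3.
  i=3: a_3=2, p_3 = 2*14 + 5 = 33, q_3 = 2*3 + 1 = 7.
  i=4: a_4=23, p_4 = 23*33 + 14 = 773, q_4 = 23*7 + 3 = 164.
q_4 = 164 > 27, so the last convergent with denominator <= 27 is p_3/q_3 = 33/7.
The closest fraction with denominator <= 27 is either p_3/q_3 or the intermediate fraction (k*p_3 + p_2)/(k*q_3 + q_2) with the largest k >= 1 whose denominator stays <= 27; these approach x as k grows, and every other convergent or intermediate fraction in range is farther away.
Largest k: floor((27 - q_2)/q_3) = floor((27 - 3)/7) = 3.
That gives (3*33 + 14)/(3*7 + 3) = 113/24.
Compare the errors: |x - 33/7| = |773*7 - 33*164|/(164*7) = 1/1148, and |x - 113/24| = |773*24 - 113*164|/(164*24) = 20/3936.
Cross-multiplying, 1*3936 = 3936 < 22960 = 20*1148, so 1/1148 is smaller: the convergent 33/7 is closer to x than 113/24.

33/7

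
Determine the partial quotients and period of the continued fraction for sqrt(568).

Write x_i = (sqrt(568) + m_i)/d_i with (m_0, d_0) = (0, 1). a_0 = floor(sqrt(568)) = 23, since 23^2 = 529 <= 568 < 576 = 24^2.
Iterate m_{i+1} = d_i*a_i - m_i, d_{i+1} = (568 - m_{i+1}^2)/d_i, a_{i+1} = floor((a_0 + m_{i+1})/d_{i+1}):
  m_1 = 1*23 - 0 = 23, d_1 = (568 - 23^2)/1 = 39/1 = 39, a_1 = floor((23 + 23)/39) = 1.
  m_2 = 39*1 - 23 = 16, d_2 = (568 - 16^2)/39 = 312/39 = 8, a_2 = floor((23 + 16)/8) = 4.
  m_3 = 8*4 - 16 = 16, d_3 = (568 - 16^2)/8 = 312/8 = 39, a_3 = floor((23 + 16)/39) = 1.
  m_4 = 39*1 - 16 = 23, d_4 = (568 - 23^2)/39 = 39/39 = 1, a_4 = floor((23 + 23)/1) = 46.
  m_5 = 1*46 - 23 = 23, d_5 = (568 - 23^2)/1 = 39/1 = 39: (m_5, d_5) = (m_1, d_1) = (23, 39), so from here the quotients repeat a_1, ..., a_4; the period length is 4.
Hence the expansion of sqrt(568) is a_0 = 23 followed by the repeating block 1, 4, 1, 46 (period 4).

[23; (1, 4, 1, 46)]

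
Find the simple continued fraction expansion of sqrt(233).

[15; (3, 1, 3, 1, 1, 1, 1, 3, 1, 3, 30)]

Write x_i = (sqrt(233) + m_i)/d_i with (m_0, d_0) = (0, 1). a_0 = floor(sqrt(233)) = 15, since 15^2 = 225 <= 233 < 256 = 16^2.
Iterate m_{i+1} = d_i*a_i - m_i, d_{i+1} = (233 - m_{i+1}^2)/d_i, a_{i+1} = floor((a_0 + m_{i+1})/d_{i+1}):
  m_1 = 1*15 - 0 = 15, d_1 = (233 - 15^2)/1 = 8/1 = 8, a_1 = floor((15 + 15)/8) = 3.
  m_2 = 8*3 - 15 = 9, d_2 = (233 - 9^2)/8 = 152/8 = 19, a_2 = floor((15 + 9)/19) = 1.
  m_3 = 19*1 - 9 = 10, d_3 = (233 - 10^2)/19 = 133/19 = 7, a_3 = floor((15 + 10)/7) = 3.
  m_4 = 7*3 - 10 = 11, d_4 = (233 - 11^2)/7 = 112/7 = 16, a_4 = floor((15 + 11)/16) = 1.
  m_5 = 16*1 - 11 = 5, d_5 = (233 - 5^2)/16 = 208/16 = 13, a_5 = floor((15 + 5)/13) = 1.
  m_6 = 13*1 - 5 = 8, d_6 = (233 - 8^2)/13 = 169/13 = 13, a_6 = floor((15 + 8)/13) = 1.
  m_7 = 13*1 - 8 = 5, d_7 = (233 - 5^2)/13 = 208/13 = 16, a_7 = floor((15 + 5)/16) = 1.
  m_8 = 16*1 - 5 = 11, d_8 = (233 - 11^2)/16 = 112/16 = 7, a_8 = floor((15 + 11)/7) = 3.
  m_9 = 7*3 - 11 = 10, d_9 = (233 - 10^2)/7 = 133/7 = 19, a_9 = floor((15 + 10)/19) = 1.
  m_10 = 19*1 - 10 = 9, d_10 = (233 - 9^2)/19 = 152/19 = 8, a_10 = floor((15 + 9)/8) = 3.
  m_11 = 8*3 - 9 = 15, d_11 = (233 - 15^2)/8 = 8/8 = 1, a_11 = floor((15 + 15)/1) = 30.
  m_12 = 1*30 - 15 = 15, d_12 = (233 - 15^2)/1 = 8/1 = 8: (m_12, d_12) = (m_1, d_1) = (15, 8), so from here the quotients repeat a_1, ..., a_11; the period length is 11.
Hence the expansion of sqrt(233) is a_0 = 15 followed by the repeating block 3, 1, 3, 1, 1, 1, 1, 3, 1, 3, 30 (period 11).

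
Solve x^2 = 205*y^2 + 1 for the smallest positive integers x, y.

First expand sqrt(205) as a continued fraction. With x_i = (sqrt(205) + m_i)/d_i and (m_0, d_0) = (0, 1): a_0 = floor(sqrt(205)) = 14, since 14^2 = 196 <= 205 < 225 = 15^2.
Iterate m_{i+1} = d_i*a_i - m_i, d_{i+1} = (205 - m_{i+1}^2)/d_i, a_{i+1} = floor((a_0 + m_{i+1})/d_{i+1}):
  m_1 = 1*14 - 0 = 14, d_1 = (205 - 14^2)/1 = 9/1 = 9, a_1 = floor((14 + 14)/9) = 3.
  m_2 = 9*3 - 14 = 13, d_2 = (205 - 13^2)/9 = 36/9 = 4, a_2 = floor((14 + 13)/4) = 6.
  m_3 = 4*6 - 13 = 11, d_3 = (205 - 11^2)/4 = 84/4 = 21, a_3 = floor((14 + 11)/21) = 1.
  m_4 = 21*1 - 11 = 10, d_4 = (205 - 10^2)/21 = 105/21 = 5, a_4 = floor((14 + 10)/5) = 4.
  m_5 = 5*4 - 10 = 10, d_5 = (205 - 10^2)/5 = 105/5 = 21, a_5 = floor((14 + 10)/21) = 1.
  m_6 = 21*1 - 10 = 11, d_6 = (205 - 11^2)/21 = 84/21 = 4, a_6 = floor((14 + 11)/4) = 6.
  m_7 = 4*6 - 11 = 13, d_7 = (205 - 13^2)/4 = 36/4 = 9, a_7 = floor((14 + 13)/9) = 3.
  m_8 = 9*3 - 13 = 14, d_8 = (205 - 14^2)/9 = 9/9 = 1, a_8 = floor((14 + 14)/1) = 28.
  m_9 = 1*28 - 14 = 14, d_9 = (205 - 14^2)/1 = 9/1 = 9: (m_9, d_9) = (m_1, d_1) = (14, 9), so from here the quotients repeat a_1, ..., a_8; the period length is 8.
So sqrt(205) = [14; (3, 6, 1, 4, 1, 6, 3, 28)] with period length k = 8.
k is even, so the fundamental solution of x^2 - 205y^2 = 1 is (p_{k-1}, q_{k-1}) = (p_7, q_7); compute convergents through index 7.
Convergents (p_i = a_i*p_{i-1} + p_{i-2}, q_i = a_i*q_{i-1} + q_{i-2} with p_{-2}=0, p_{-1}=1, q_{-2}=1, q_{-1}=0):
  i=0: a_0=14, p_0 = 14*1 + 0 = 14, q_0 = 14*0 + 1 = 1.
  i=1: a_1=3, p_1 = 3*14 + 1 = 43, q_1 = 3*1 + 0 = 3.
  i=2: a_2=6, p_2 = 6*43 + 14 = 272, q_2 = 6*3 + 1 = 19.
  i=3: a_3=1, p_3 = 1*272 + 43 = 315, q_3 = 1*19 + 3 = 22.
  i=4: a_4=4, p_4 = 4*315 + 272 = 1532, q_4 = 4*22 + 19 = 107.
  i=5: a_5=1, p_5 = 1*1532 + 315 = 1847, q_5 = 1*107 + 22 = 129.
  i=6: a_6=6, p_6 = 6*1847 + 1532 = 12614, q_6 = 6*129 + 107 = 881.
  i=7: a_7=3, p_7 = 3*12614 + 1847 = 39689, q_7 = 3*881 + 129 = 2772.
Check: 39689^2 - 205*2772^2 = 1575216721 - 1575216720 = 1, so (x, y) = (39689, 2772) solves the equation, and by the theorem it is the least positive solution.

(x, y) = (39689, 2772)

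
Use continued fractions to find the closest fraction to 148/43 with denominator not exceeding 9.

31/9

Expand x = 148/43 as a continued fraction with the Euclidean algorithm:
  148 = 3*43 + 19, so a_0 = 3.
  43 = 2*19 + 5, so a_1 = 2.
  19 = 3*5 + 4, so a_2 = 3.
  5 = 1*4 + 1, so a_3 = 1.
  4 = 4*1 + 0, so a_4 = 4.
so x = [3; 2, 3, 1, 4].
Convergents (p_i = a_i*p_{i-1} + p_{i-2}, q_i = a_i*q_{i-1} + q_{i-2} with p_{-2}=0, p_{-1}=1, q_{-2}=1, q_{-1}=0), until the denominator exceeds 9:
  i=0: a_0=3, p_0 = 3*1 + 0 = 3, q_0 = 3*0 + 1 = 1.
  i=1: a_1=2, p_1 = 2*3 + 1 = 7, q_1 = 2*1 + 0 = 2.
  i=2: a_2=3, p_2 = 3*7 + 3 = 24, q_2 = 3*2 + 1 = 7.
  i=3: a_3=1, p_3 = 1*24 + 7 = 31, q_3 = 1*7 + 2 = 9.
  i=4: a_4=4, p_4 = 4*31 + 24 = 148, q_4 = 4*9 + 7 = 43.
q_4 = 43 > 9, so the last convergent with denominator <= 9 is p_3/q_3 = 31/9.
The closest fraction with denominator <= 9 is either p_3/q_3 or the intermediate fraction (k*p_3 + p_2)/(k*q_3 + q_2) with the largest k >= 1 whose denominator stays <= 9; these approach x as k grows, and every other convergent or intermediate fraction in range is farther away.
Largest k: floor((9 - q_2)/q_3) = floor((9 - 7)/9) = 0.
Since k = 0, no intermediate fraction beyond p_3/q_3 has denominator <= 9, so the convergent 31/9 is the closest (its error is |148*9 - 31*43|/(43*9) = 1/387).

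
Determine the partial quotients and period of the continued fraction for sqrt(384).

[19; (1, 1, 2, 9, 2, 1, 1, 38)]

Write x_i = (sqrt(384) + m_i)/d_i with (m_0, d_0) = (0, 1). a_0 = floor(sqrt(384)) = 19, since 19^2 = 361 <= 384 < 400 = 20^2.
Iterate m_{i+1} = d_i*a_i - m_i, d_{i+1} = (384 - m_{i+1}^2)/d_i, a_{i+1} = floor((a_0 + m_{i+1})/d_{i+1}):
  m_1 = 1*19 - 0 = 19, d_1 = (384 - 19^2)/1 = 23/1 = 23, a_1 = floor((19 + 19)/23) = 1.
  m_2 = 23*1 - 19 = 4, d_2 = (384 - 4^2)/23 = 368/23 = 16, a_2 = floor((19 + 4)/16) = 1.
  m_3 = 16*1 - 4 = 12, d_3 = (384 - 12^2)/16 = 240/16 = 15, a_3 = floor((19 + 12)/15) = 2.
  m_4 = 15*2 - 12 = 18, d_4 = (384 - 18^2)/15 = 60/15 = 4, a_4 = floor((19 + 18)/4) = 9.
  m_5 = 4*9 - 18 = 18, d_5 = (384 - 18^2)/4 = 60/4 = 15, a_5 = floor((19 + 18)/15) = 2.
  m_6 = 15*2 - 18 = 12, d_6 = (384 - 12^2)/15 = 240/15 = 16, a_6 = floor((19 + 12)/16) = 1.
  m_7 = 16*1 - 12 = 4, d_7 = (384 - 4^2)/16 = 368/16 = 23, a_7 = floor((19 + 4)/23) = 1.
  m_8 = 23*1 - 4 = 19, d_8 = (384 - 19^2)/23 = 23/23 = 1, a_8 = floor((19 + 19)/1) = 38.
  m_9 = 1*38 - 19 = 19, d_9 = (384 - 19^2)/1 = 23/1 = 23: (m_9, d_9) = (m_1, d_1) = (19, 23), so from here the quotients repeat a_1, ..., a_8; the period length is 8.
Hence the expansion of sqrt(384) is a_0 = 19 followed by the repeating block 1, 1, 2, 9, 2, 1, 1, 38 (period 8).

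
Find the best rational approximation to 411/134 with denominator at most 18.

46/15

Expand x = 411/134 as a continued fraction with the Euclidean algorithm:
  411 = 3*134 + 9, so a_0 = 3.
  134 = 14*9 + 8, so a_1 = 14.
  9 = 1*8 + 1, so a_2 = 1.
  8 = 8*1 + 0, so a_3 = 8.
so x = [3; 14, 1, 8].
Convergents (p_i = a_i*p_{i-1} + p_{i-2}, q_i = a_i*q_{i-1} + q_{i-2} with p_{-2}=0, p_{-1}=1, q_{-2}=1, q_{-1}=0), until the denominator exceeds 18:
  i=0: a_0=3, p_0 = 3*1 + 0 = 3, q_0 = 3*0 + 1 = 1.
  i=1: a_1=14, p_1 = 14*3 + 1 = 43, q_1 = 14*1 + 0 = 14.
  i=2: a_2=1, p_2 = 1*43 + 3 = 46, q_2 = 1*14 + 1 = 15.
  i=3: a_3=8, p_3 = 8*46 + 43 = 411, q_3 = 8*15 + 14 = 134.
q_3 = 134 > 18, so the last convergent with denominator <= 18 is p_2/q_2 = 46/15.
The closest fraction with denominator <= 18 is either p_2/q_2 or the intermediate fraction (k*p_2 + p_1)/(k*q_2 + q_1) with the largest k >= 1 whose denominator stays <= 18; these approach x as k grows, and every other convergent or intermediate fraction in range is farther away.
Largest k: floor((18 - q_1)/q_2) = floor((18 - 14)/15) = 0.
Since k = 0, no intermediate fraction beyond p_2/q_2 has denominator <= 18, so the convergent 46/15 is the closest (its error is |411*15 - 46*134|/(134*15) = 1/2010).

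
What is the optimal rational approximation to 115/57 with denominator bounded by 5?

2/1

Expand x = 115/57 as a continued fraction with the Euclidean algorithm:
  115 = 2*57 + 1, so a_0 = 2.
  57 = 57*1 + 0, so a_1 = 57.
so x = [2; 57].
Convergents (p_i = a_i*p_{i-1} + p_{i-2}, q_i = a_i*q_{i-1} + q_{i-2} with p_{-2}=0, p_{-1}=1, q_{-2}=1, q_{-1}=0), until the denominator exceeds 5:
  i=0: a_0=2, p_0 = 2*1 + 0 = 2, q_0 = 2*0 + 1 = 1.
  i=1: a_1=57, p_1 = 57*2 + 1 = 115, q_1 = 57*1 + 0 = 57.
q_1 = 57 > 5, so the last convergent with denominator <= 5 is p_0/q_0 = 2/1.
The closest fraction with denominator <= 5 is either p_0/q_0 or the intermediate fraction (k*p_0 + p_{-1})/(k*q_0 + q_{-1}) with the largest k >= 1 whose denominator stays <= 5; these approach x as k grows, and every other convergent or intermediate fraction in range is farther away.
Largest k: floor((5 - q_{-1})/q_0) = floor((5 - 0)/1) = 5 (using the seeds p_{-1} = 1, q_{-1} = 0).
That gives (5*2 + 1)/(5*1 + 0) = 11/5.
Compare the errors: |x - 2/1| = |115*1 - 2*57|/(57*1) = 1/57, and |x - 11/5| = |115*5 - 11*57|/(57*5) = 52/285.
Cross-multiplying, 1*285 = 285 < 2964 = 52*57, so 1/57 is smaller: the convergent 2/1 is closer to x than 11/5.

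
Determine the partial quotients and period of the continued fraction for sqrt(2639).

Write x_i = (sqrt(2639) + m_i)/d_i with (m_0, d_0) = (0, 1). a_0 = floor(sqrt(2639)) = 51, since 51^2 = 2601 <= 2639 < 2704 = 52^2.
Iterate m_{i+1} = d_i*a_i - m_i, d_{i+1} = (2639 - m_{i+1}^2)/d_i, a_{i+1} = floor((a_0 + m_{i+1})/d_{i+1}):
  m_1 = 1*51 - 0 = 51, d_1 = (2639 - 51^2)/1 = 38/1 = 38, a_1 = floor((51 + 51)/38) = 2.
  m_2 = 38*2 - 51 = 25, d_2 = (2639 - 25^2)/38 = 2014/38 = 53, a_2 = floor((51 + 25)/53) = 1.
  m_3 = 53*1 - 25 = 28, d_3 = (2639 - 28^2)/53 = 1855/53 = 35, a_3 = floor((51 + 28)/35) = 2.
  m_4 = 35*2 - 28 = 42, d_4 = (2639 - 42^2)/35 = 875/35 = 25, a_4 = floor((51 + 42)/25) = 3.
  m_5 = 25*3 - 42 = 33, d_5 = (2639 - 33^2)/25 = 1550/25 = 62, a_5 = floor((51 + 33)/62) = 1.
  m_6 = 62*1 - 33 = 29, d_6 = (2639 - 29^2)/62 = 1798/62 = 29, a_6 = floor((51 + 29)/29) = 2.
  m_7 = 29*2 - 29 = 29, d_7 = (2639 - 29^2)/29 = 1798/29 = 62, a_7 = floor((51 + 29)/62) = 1.
  m_8 = 62*1 - 29 = 33, d_8 = (2639 - 33^2)/62 = 1550/62 = 25, a_8 = floor((51 + 33)/25) = 3.
  m_9 = 25*3 - 33 = 42, d_9 = (2639 - 42^2)/25 = 875/25 = 35, a_9 = floor((51 + 42)/35) = 2.
  m_10 = 35*2 - 42 = 28, d_10 = (2639 - 28^2)/35 = 1855/35 = 53, a_10 = floor((51 + 28)/53) = 1.
  m_11 = 53*1 - 28 = 25, d_11 = (2639 - 25^2)/53 = 2014/53 = 38, a_11 = floor((51 + 25)/38) = 2.
  m_12 = 38*2 - 25 = 51, d_12 = (2639 - 51^2)/38 = 38/38 = 1, a_12 = floor((51 + 51)/1) = 102.
  m_13 = 1*102 - 51 = 51, d_13 = (2639 - 51^2)/1 = 38/1 = 38: (m_13, d_13) = (m_1, d_1) = (51, 38), so from here the quotients repeat a_1, ..., a_12; the period length is 12.
Hence the expansion of sqrt(2639) is a_0 = 51 followed by the repeating block 2, 1, 2, 3, 1, 2, 1, 3, 2, 1, 2, 102 (period 12).

[51; (2, 1, 2, 3, 1, 2, 1, 3, 2, 1, 2, 102)]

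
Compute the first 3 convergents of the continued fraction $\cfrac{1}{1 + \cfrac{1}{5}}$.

Using the convergent recurrence p_i = a_i*p_{i-1} + p_{i-2}, q_i = a_i*q_{i-1} + q_{i-2} with p_{-2}=0, p_{-1}=1, q_{-2}=1, q_{-1}=0:
  i=0: a_0=0, p_0 = 0*1 + 0 = 0, q_0 = 0*0 + 1 = 1.
  i=1: a_1=1, p_1 = 1*0 + 1 = 1, q_1 = 1*1 + 0 = 1.
  i=2: a_2=5, p_2 = 5*1 + 0 = 5, q_2 = 5*1 + 1 = 6.

0/1, 1/1, 5/6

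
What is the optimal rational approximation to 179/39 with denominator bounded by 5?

23/5

Expand x = 179/39 as a continued fraction with the Euclidean algorithm:
  179 = 4*39 + 23, so a_0 = 4.
  39 = 1*23 + 16, so a_1 = 1.
  23 = 1*16 + 7, so a_2 = 1.
  16 = 2*7 + 2, so a_3 = 2.
  7 = 3*2 + 1, so a_4 = 3.
  2 = 2*1 + 0, so a_5 = 2.
so x = [4; 1, 1, 2, 3, 2].
Convergents (p_i = a_i*p_{i-1} + p_{i-2}, q_i = a_i*q_{i-1} + q_{i-2} with p_{-2}=0, p_{-1}=1, q_{-2}=1, q_{-1}=0), until the denominator exceeds 5:
  i=0: a_0=4, p_0 = 4*1 + 0 = 4, q_0 = 4*0 + 1 = 1.
  i=1: a_1=1, p_1 = 1*4 + 1 = 5, q_1 = 1*1 + 0 = 1.
  i=2: a_2=1, p_2 = 1*5 + 4 = 9, q_2 = 1*1 + 1 = 2.
  i=3: a_3=2, p_3 = 2*9 + 5 = 23, q_3 = 2*2 + 1 = 5.
  i=4: a_4=3, p_4 = 3*23 + 9 = 78, q_4 = 3*5 + 2 = 17.
q_4 = 17 > 5, so the last convergent with denominator <= 5 is p_3/q_3 = 23/5.
The closest fraction with denominator <= 5 is either p_3/q_3 or the intermediate fraction (k*p_3 + p_2)/(k*q_3 + q_2) with the largest k >= 1 whose denominator stays <= 5; these approach x as k grows, and every other convergent or intermediate fraction in range is farther away.
Largest k: floor((5 - q_2)/q_3) = floor((5 - 2)/5) = 0.
Since k = 0, no intermediate fraction beyond p_3/q_3 has denominator <= 5, so the convergent 23/5 is the closest (its error is |179*5 - 23*39|/(39*5) = 2/195).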